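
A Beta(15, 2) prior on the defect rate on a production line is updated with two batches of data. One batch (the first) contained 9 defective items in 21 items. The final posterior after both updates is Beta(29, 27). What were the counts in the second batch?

5 defective items and 13 good items

Because Beta–binomial updating is additive in the counts, the combined data contributed (α_post−α_prior, β_post−β_prior) successes and failures.
Total across both batches: 29−15=14 defective items, 27−2=25 good items.
Subtract the first batch: 14−9=5 defective items and 25−12=13 good items.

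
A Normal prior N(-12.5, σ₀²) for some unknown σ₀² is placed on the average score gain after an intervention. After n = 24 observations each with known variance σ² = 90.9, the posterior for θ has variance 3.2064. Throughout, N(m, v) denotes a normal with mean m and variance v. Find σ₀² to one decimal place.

σ₀² = 20.9

For the Normal–Normal model with known σ², precisions add: τ_n = τ₀ + n/σ².
So 1/σ₀² = 1/3.2064 − 24/90.9 = 0.311876 − 0.264026 = 0.047850.
Hence σ₀² = 1/0.047850 ≈ 20.9.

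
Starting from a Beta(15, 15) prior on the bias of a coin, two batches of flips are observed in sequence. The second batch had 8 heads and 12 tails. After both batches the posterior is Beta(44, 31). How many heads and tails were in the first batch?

21 heads and 4 tails

Because Beta–binomial updating is additive in the counts, the combined data contributed (α_post−α_prior, β_post−β_prior) successes and failures.
Total across both batches: 44−15=29 heads, 31−15=16 tails.
Subtract the second batch: 29−8=21 heads and 16−12=4 tails.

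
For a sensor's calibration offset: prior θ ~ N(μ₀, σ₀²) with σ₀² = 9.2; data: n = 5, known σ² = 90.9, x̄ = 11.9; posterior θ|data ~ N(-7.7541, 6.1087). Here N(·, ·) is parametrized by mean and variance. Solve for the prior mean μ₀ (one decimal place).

With known observation variance, the Normal–Normal posterior has precision τ_n = τ₀ + n/σ² and mean μ_n = (τ₀μ₀ + (n/σ²)x̄)/τ_n.
Here τ₀ = 1/9.2 = 0.108696 and τ_data = 5/90.9 = 0.055006, so τ_n = 0.163702.
Rearranging for μ₀: μ₀ = (μ_n·τ_n − τ_data·x̄)/τ₀ = (-7.7541·0.163702 − 0.055006·11.9) / 0.108696 = -1.923933/0.108696 ≈ -17.7.

μ₀ = -17.7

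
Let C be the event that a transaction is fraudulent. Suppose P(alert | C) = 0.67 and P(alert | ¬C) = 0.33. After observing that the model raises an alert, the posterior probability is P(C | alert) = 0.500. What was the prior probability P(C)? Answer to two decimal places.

Bayes' rule in odds form gives O(C|E) = O(C)·[P(E|C)/P(E|¬C)], hence O(C) = O(C|E)/LR.
Posterior odds = 0.500/(1−0.500) = 1.0000. LR = 0.67/0.33 = 2.0303.
Prior odds = 1.0000/2.0303 = 0.4925, so P(C) = 0.4925/(1+0.4925) ≈ 0.33.

P(C) = 0.33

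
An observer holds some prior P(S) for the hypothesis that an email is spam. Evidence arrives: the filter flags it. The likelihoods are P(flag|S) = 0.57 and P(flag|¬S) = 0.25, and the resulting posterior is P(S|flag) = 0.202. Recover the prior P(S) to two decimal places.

Bayes' rule in odds form gives O(S|E) = O(S)·[P(E|S)/P(E|¬S)], hence O(S) = O(S|E)/LR.
Posterior odds = 0.202/(1−0.202) = 0.2531. LR = 0.57/0.25 = 2.2800.
Prior odds = 0.2531/2.2800 = 0.1110, so P(S) = 0.1110/(1+0.1110) ≈ 0.10.

P(S) = 0.10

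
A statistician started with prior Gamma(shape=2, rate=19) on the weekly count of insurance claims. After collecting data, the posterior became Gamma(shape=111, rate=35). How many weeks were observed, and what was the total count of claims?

n = 16 weeks with total 109 claims

Gamma–Poisson conjugacy: posterior shape = α + Σxᵢ, posterior rate = β + n.
Matching: Σxᵢ = 111 − 2 = 109 and n = 35 − 19 = 16.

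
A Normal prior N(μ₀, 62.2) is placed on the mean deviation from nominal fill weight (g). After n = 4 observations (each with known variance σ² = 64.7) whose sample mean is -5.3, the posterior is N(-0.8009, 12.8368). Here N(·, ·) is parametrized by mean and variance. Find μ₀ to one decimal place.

The posterior mean is a precision-weighted average: μ_n = (τ₀μ₀ + τ_data·x̄)/(τ₀+τ_data), with τ₀=1/σ₀² and τ_data=n/σ².
Here τ₀ = 1/62.2 = 0.016077 and τ_data = 4/64.7 = 0.061824, so τ_n = 0.077901.
Rearranging for μ₀: μ₀ = (μ_n·τ_n − τ_data·x̄)/τ₀ = (-0.8009·0.077901 − 0.061824·-5.3) / 0.016077 = 0.265276/0.016077 ≈ 16.5.

μ₀ = 16.5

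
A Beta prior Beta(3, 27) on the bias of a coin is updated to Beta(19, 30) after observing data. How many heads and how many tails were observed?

Beta is conjugate to the binomial likelihood: posterior = Beta(α+s, β+f).
Match parameters: s=19−3=16, f=30−27=3.

16 heads and 3 tails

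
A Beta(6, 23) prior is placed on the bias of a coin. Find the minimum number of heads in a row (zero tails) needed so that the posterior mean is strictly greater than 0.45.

After k heads and 0 tails the posterior is Beta(6+k, 23), with mean (6+k)/(6+23+k).
Set (6+k)/(29+k) > 0.45 and solve: k > (0.45·29 − 6)/(1 − 0.45) = 12.818.
The smallest integer exceeding 12.818 is 13.

k = 13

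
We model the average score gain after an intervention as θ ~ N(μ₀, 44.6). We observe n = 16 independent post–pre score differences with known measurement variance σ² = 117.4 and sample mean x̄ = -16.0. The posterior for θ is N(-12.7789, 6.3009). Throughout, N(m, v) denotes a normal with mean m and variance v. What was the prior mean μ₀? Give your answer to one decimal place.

μ₀ = 6.8

The posterior mean is a precision-weighted average: μ_n = (τ₀μ₀ + τ_data·x̄)/(τ₀+τ_data), with τ₀=1/σ₀² and τ_data=n/σ².
Here τ₀ = 1/44.6 = 0.022422 and τ_data = 16/117.4 = 0.136286, so τ_n = 0.158708.
Rearranging for μ₀: μ₀ = (μ_n·τ_n − τ_data·x̄)/τ₀ = (-12.7789·0.158708 − 0.136286·-16.0) / 0.022422 = 0.152462/0.022422 ≈ 6.8.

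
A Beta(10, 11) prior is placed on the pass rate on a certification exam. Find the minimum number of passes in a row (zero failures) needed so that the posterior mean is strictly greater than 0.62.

After k passes and 0 failures the posterior is Beta(10+k, 11), with mean (10+k)/(10+11+k).
Set (10+k)/(21+k) > 0.62 and solve: k > (0.62·21 − 10)/(1 − 0.62) = 7.947.
The smallest integer exceeding 7.947 is 8.

k = 8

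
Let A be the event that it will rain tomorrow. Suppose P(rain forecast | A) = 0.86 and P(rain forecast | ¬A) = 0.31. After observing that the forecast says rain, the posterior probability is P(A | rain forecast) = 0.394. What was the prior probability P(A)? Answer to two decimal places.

P(A) = 0.19

Bayes' rule in odds form gives O(A|E) = O(A)·[P(E|A)/P(E|¬A)], hence O(A) = O(A|E)/LR.
Posterior odds = 0.394/(1−0.394) = 0.6502. LR = 0.86/0.31 = 2.7742.
Prior odds = 0.6502/2.7742 = 0.2344, so P(A) = 0.2344/(1+0.2344) ≈ 0.19.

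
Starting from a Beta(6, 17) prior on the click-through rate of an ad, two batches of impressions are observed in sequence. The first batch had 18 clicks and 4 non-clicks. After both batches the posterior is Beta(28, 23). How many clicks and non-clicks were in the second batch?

4 clicks and 2 non-clicks

Sequential conjugate updates are equivalent to a single update on the pooled data, so total successes = posterior α − prior α and total failures = posterior β − prior β.
Total across both batches: 28−6=22 clicks, 23−17=6 non-clicks.
Subtract the first batch: 22−18=4 clicks and 6−4=2 non-clicks.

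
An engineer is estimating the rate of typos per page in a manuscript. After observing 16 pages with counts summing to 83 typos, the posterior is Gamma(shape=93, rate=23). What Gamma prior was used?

Gamma–Poisson conjugacy: posterior shape = α + Σxᵢ, posterior rate = β + n.
So α = 93 − 83 = 10 and β = 23 − 16 = 7.

Gamma(shape=10, rate=7)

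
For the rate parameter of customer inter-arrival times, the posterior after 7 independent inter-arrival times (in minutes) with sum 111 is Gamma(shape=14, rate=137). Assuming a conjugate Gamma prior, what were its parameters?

Gamma(shape=7, rate=26)

Gamma–exponential conjugacy: posterior shape = α + n, posterior rate = β + Σtᵢ.
So α = 14 − 7 = 7 and β = 137 − 111 = 26.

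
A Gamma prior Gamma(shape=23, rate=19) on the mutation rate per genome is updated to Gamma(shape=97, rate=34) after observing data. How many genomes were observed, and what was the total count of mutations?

A Gamma(α, β) prior (rate parametrization) on a Poisson rate with n observations summing to S gives posterior Gamma(α+S, β+n).
Matching: Σxᵢ = 97 − 23 = 74 and n = 34 − 19 = 15.

n = 15 genomes with total 74 mutations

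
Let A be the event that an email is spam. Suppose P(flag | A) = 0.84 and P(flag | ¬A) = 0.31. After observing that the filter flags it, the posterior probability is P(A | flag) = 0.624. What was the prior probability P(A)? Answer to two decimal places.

P(A) = 0.38

Bayes' rule in odds form gives O(A|E) = O(A)·[P(E|A)/P(E|¬A)], hence O(A) = O(A|E)/LR.
Posterior odds = 0.624/(1−0.624) = 1.6596. LR = 0.84/0.31 = 2.7097.
Prior odds = 1.6596/2.7097 = 0.6125, so P(A) = 0.6125/(1+0.6125) ≈ 0.38.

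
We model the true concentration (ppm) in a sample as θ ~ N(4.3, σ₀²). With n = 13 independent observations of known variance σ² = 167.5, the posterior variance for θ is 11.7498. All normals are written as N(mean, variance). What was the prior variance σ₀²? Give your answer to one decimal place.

Posterior precision equals prior precision plus data precision: 1/σ_n² = 1/σ₀² + n/σ².
So 1/σ₀² = 1/11.7498 − 13/167.5 = 0.085108 − 0.077612 = 0.007496.
Hence σ₀² = 1/0.007496 ≈ 133.4.

σ₀² = 133.4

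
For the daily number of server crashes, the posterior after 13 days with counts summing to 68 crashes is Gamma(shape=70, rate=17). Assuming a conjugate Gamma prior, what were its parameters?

Gamma(shape=2, rate=4)

Gamma–Poisson conjugacy: posterior shape = α + Σxᵢ, posterior rate = β + n.
So α = 70 − 68 = 2 and β = 17 − 13 = 4.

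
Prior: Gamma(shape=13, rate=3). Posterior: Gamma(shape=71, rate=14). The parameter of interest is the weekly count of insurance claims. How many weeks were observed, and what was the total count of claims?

Gamma–Poisson conjugacy: posterior shape = α + Σxᵢ, posterior rate = β + n.
Matching: Σxᵢ = 71 − 13 = 58 and n = 14 − 3 = 11.

n = 11 weeks with total 58 claims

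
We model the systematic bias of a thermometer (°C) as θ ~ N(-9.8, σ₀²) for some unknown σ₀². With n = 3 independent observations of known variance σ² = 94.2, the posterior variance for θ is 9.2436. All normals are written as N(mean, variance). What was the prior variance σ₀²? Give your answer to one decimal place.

σ₀² = 13.1

Posterior precision equals prior precision plus data precision: 1/σ_n² = 1/σ₀² + n/σ².
So 1/σ₀² = 1/9.2436 − 3/94.2 = 0.108183 − 0.031847 = 0.076336.
Hence σ₀² = 1/0.076336 ≈ 13.1.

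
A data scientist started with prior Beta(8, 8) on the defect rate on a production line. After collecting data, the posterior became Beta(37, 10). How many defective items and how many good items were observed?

29 defective items and 2 good items

Under Beta–binomial conjugacy the posterior parameters are (α+s, β+f).
Match parameters: s=37−8=29, f=10−8=2.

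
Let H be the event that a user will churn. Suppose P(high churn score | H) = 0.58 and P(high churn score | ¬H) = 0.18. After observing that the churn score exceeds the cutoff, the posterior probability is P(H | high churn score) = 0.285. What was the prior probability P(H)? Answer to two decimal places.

In odds form, posterior odds = prior odds × likelihood ratio, so prior odds = posterior odds ÷ LR.
Posterior odds = 0.285/(1−0.285) = 0.3986. LR = 0.58/0.18 = 3.2222.
Prior odds = 0.3986/3.2222 = 0.1237, so P(H) = 0.1237/(1+0.1237) ≈ 0.11.

P(H) = 0.11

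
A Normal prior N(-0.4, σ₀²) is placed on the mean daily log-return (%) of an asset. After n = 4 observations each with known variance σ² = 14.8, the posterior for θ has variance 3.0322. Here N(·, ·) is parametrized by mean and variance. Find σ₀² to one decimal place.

σ₀² = 16.8

For the Normal–Normal model with known σ², precisions add: τ_n = τ₀ + n/σ².
So 1/σ₀² = 1/3.0322 − 4/14.8 = 0.329794 − 0.270270 = 0.059524.
Hence σ₀² = 1/0.059524 ≈ 16.8.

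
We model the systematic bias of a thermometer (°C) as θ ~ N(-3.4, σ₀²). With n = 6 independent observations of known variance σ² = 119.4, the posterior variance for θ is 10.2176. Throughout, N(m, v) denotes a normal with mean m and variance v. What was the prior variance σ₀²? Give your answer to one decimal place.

σ₀² = 21.0

For the Normal–Normal model with known σ², precisions add: τ_n = τ₀ + n/σ².
So 1/σ₀² = 1/10.2176 − 6/119.4 = 0.097870 − 0.050251 = 0.047619.
Hence σ₀² = 1/0.047619 ≈ 21.0.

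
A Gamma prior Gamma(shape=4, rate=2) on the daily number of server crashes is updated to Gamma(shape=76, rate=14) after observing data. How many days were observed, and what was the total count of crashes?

n = 12 days with total 72 crashes

Gamma–Poisson conjugacy: posterior shape = α + Σxᵢ, posterior rate = β + n.
Matching: Σxᵢ = 76 − 4 = 72 and n = 14 − 2 = 12.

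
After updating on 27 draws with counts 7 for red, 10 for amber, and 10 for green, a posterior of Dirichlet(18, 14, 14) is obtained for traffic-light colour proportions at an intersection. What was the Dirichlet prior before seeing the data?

For a Dirichlet(α) prior with multinomial counts c, the posterior is Dirichlet(α + c) componentwise.
Subtract each count from the matching posterior parameter: 18−7=11, 14−10=4, 14−10=4.

Dirichlet(11, 4, 4)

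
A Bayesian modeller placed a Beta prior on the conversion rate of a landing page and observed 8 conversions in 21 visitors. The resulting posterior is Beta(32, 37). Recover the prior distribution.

Beta(24, 24)

A Beta(α, β) prior with s successes and f failures in binomial data gives a Beta(α+s, β+f) posterior.
Subtract the data counts: 32−8=24, 37−13=24.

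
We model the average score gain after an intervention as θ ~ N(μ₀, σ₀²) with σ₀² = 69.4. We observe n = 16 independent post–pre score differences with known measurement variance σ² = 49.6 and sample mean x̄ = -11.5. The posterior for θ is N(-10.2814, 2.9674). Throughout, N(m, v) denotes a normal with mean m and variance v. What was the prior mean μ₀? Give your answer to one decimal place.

With known observation variance, the Normal–Normal posterior has precision τ_n = τ₀ + n/σ² and mean μ_n = (τ₀μ₀ + (n/σ²)x̄)/τ_n.
Here τ₀ = 1/69.4 = 0.014409 and τ_data = 16/49.6 = 0.322581, so τ_n = 0.336990.
Rearranging for μ₀: μ₀ = (μ_n·τ_n − τ_data·x̄)/τ₀ = (-10.2814·0.336990 − 0.322581·-11.5) / 0.014409 = 0.244953/0.014409 ≈ 17.0.

μ₀ = 17.0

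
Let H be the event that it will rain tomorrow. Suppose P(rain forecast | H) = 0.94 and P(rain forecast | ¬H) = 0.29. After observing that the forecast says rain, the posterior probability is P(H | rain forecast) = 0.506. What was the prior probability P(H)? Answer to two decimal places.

P(H) = 0.24

Bayes' rule in odds form gives O(H|E) = O(H)·[P(E|H)/P(E|¬H)], hence O(H) = O(H|E)/LR.
Posterior odds = 0.506/(1−0.506) = 1.0243. LR = 0.94/0.29 = 3.2414.
Prior odds = 1.0243/3.2414 = 0.3160, so P(H) = 0.3160/(1+0.3160) ≈ 0.24.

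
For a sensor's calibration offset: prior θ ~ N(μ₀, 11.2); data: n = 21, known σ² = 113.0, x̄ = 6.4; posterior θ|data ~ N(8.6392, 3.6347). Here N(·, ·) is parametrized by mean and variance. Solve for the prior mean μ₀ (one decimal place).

μ₀ = 13.3

The posterior mean is a precision-weighted average: μ_n = (τ₀μ₀ + τ_data·x̄)/(τ₀+τ_data), with τ₀=1/σ₀² and τ_data=n/σ².
Here τ₀ = 1/11.2 = 0.089286 and τ_data = 21/113.0 = 0.185841, so τ_n = 0.275127.
Rearranging for μ₀: μ₀ = (μ_n·τ_n − τ_data·x̄)/τ₀ = (8.6392·0.275127 − 0.185841·6.4) / 0.089286 = 1.187495/0.089286 ≈ 13.3.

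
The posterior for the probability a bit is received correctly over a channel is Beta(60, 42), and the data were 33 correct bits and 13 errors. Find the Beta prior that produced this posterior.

Beta(27, 29)

Under Beta–binomial conjugacy the posterior parameters are (α+s, β+f).
Subtract the data counts: 60−33=27, 42−13=29.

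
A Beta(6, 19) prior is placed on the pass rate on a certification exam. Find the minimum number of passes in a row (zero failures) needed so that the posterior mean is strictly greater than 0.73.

After k passes and 0 failures the posterior is Beta(6+k, 19), with mean (6+k)/(6+19+k).
Set (6+k)/(25+k) > 0.73 and solve: k > (0.73·25 − 6)/(1 − 0.73) = 45.370.
The smallest integer exceeding 45.370 is 46.

k = 46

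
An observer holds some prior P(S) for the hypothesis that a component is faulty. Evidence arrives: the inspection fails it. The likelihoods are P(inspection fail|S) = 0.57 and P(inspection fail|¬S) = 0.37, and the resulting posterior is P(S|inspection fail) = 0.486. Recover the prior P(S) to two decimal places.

In odds form, posterior odds = prior odds × likelihood ratio, so prior odds = posterior odds ÷ LR.
Posterior odds = 0.486/(1−0.486) = 0.9455. LR = 0.57/0.37 = 1.5405.
Prior odds = 0.9455/1.5405 = 0.6138, so P(S) = 0.6138/(1+0.6138) ≈ 0.38.

P(S) = 0.38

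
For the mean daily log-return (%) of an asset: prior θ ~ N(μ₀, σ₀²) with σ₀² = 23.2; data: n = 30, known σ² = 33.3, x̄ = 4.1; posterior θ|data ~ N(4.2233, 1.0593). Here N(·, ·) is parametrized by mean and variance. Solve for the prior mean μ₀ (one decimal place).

μ₀ = 6.8

The posterior mean is a precision-weighted average: μ_n = (τ₀μ₀ + τ_data·x̄)/(τ₀+τ_data), with τ₀=1/σ₀² and τ_data=n/σ².
Here τ₀ = 1/23.2 = 0.043103 and τ_data = 30/33.3 = 0.900901, so τ_n = 0.944004.
Rearranging for μ₀: μ₀ = (μ_n·τ_n − τ_data·x̄)/τ₀ = (4.2233·0.944004 − 0.900901·4.1) / 0.043103 = 0.293118/0.043103 ≈ 6.8.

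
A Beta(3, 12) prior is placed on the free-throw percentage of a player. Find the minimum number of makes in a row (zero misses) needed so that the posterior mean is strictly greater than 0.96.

k = 286

After k makes and 0 misses the posterior is Beta(3+k, 12), with mean (3+k)/(3+12+k).
Set (3+k)/(15+k) > 0.96 and solve: k > (0.96·15 − 3)/(1 − 0.96) = 285.000.
The smallest integer exceeding 285.000 is 286.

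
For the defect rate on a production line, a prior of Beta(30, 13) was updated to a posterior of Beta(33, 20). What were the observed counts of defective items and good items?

Under Beta–binomial conjugacy the posterior parameters are (α+s, β+f).
So s = 33 − 30 = 3 and f = 20 − 13 = 7.

3 defective items and 7 good items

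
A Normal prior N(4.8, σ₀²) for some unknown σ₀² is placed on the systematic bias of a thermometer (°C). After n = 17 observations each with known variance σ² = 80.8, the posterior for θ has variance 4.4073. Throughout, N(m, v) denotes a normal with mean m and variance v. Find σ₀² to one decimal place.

Posterior precision equals prior precision plus data precision: 1/σ_n² = 1/σ₀² + n/σ².
So 1/σ₀² = 1/4.4073 − 17/80.8 = 0.226896 − 0.210396 = 0.016500.
Hence σ₀² = 1/0.016500 ≈ 60.6.

σ₀² = 60.6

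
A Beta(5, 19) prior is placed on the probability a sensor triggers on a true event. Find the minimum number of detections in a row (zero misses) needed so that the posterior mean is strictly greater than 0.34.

k = 5

After k detections and 0 misses the posterior is Beta(5+k, 19), with mean (5+k)/(5+19+k).
Set (5+k)/(24+k) > 0.34 and solve: k > (0.34·24 − 5)/(1 − 0.34) = 4.788.
The smallest integer exceeding 4.788 is 5.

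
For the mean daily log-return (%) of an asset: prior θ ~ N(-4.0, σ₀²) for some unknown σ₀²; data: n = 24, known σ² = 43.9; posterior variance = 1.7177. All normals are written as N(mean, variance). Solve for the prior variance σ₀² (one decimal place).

σ₀² = 28.2

For the Normal–Normal model with known σ², precisions add: τ_n = τ₀ + n/σ².
So 1/σ₀² = 1/1.7177 − 24/43.9 = 0.582174 − 0.546697 = 0.035477.
Hence σ₀² = 1/0.035477 ≈ 28.2.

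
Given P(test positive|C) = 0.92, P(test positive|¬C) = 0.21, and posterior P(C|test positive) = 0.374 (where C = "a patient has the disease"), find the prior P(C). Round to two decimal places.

P(C) = 0.12

In odds form, posterior odds = prior odds × likelihood ratio, so prior odds = posterior odds ÷ LR.
Posterior odds = 0.374/(1−0.374) = 0.5974. LR = 0.92/0.21 = 4.3810.
Prior odds = 0.5974/4.3810 = 0.1364, so P(C) = 0.1364/(1+0.1364) ≈ 0.12.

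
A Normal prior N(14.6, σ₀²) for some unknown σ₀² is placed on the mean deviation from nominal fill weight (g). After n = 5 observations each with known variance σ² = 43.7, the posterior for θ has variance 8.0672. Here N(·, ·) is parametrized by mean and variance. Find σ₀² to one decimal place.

σ₀² = 104.8

Posterior precision equals prior precision plus data precision: 1/σ_n² = 1/σ₀² + n/σ².
So 1/σ₀² = 1/8.0672 − 5/43.7 = 0.123959 − 0.114416 = 0.009543.
Hence σ₀² = 1/0.009543 ≈ 104.8.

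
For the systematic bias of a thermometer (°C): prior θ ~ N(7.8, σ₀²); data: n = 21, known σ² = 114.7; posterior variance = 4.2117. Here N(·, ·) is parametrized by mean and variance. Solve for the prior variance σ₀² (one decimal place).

σ₀² = 18.4

Posterior precision equals prior precision plus data precision: 1/σ_n² = 1/σ₀² + n/σ².
So 1/σ₀² = 1/4.2117 − 21/114.7 = 0.237434 − 0.183086 = 0.054348.
Hence σ₀² = 1/0.054348 ≈ 18.4.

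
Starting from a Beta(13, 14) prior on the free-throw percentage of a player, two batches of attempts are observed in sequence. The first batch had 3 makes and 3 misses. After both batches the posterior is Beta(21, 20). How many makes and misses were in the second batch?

Sequential conjugate updates are equivalent to a single update on the pooled data, so total successes = posterior α − prior α and total failures = posterior β − prior β.
Total across both batches: 21−13=8 makes, 20−14=6 misses.
Subtract the first batch: 8−3=5 makes and 6−3=3 misses.

5 makes and 3 misses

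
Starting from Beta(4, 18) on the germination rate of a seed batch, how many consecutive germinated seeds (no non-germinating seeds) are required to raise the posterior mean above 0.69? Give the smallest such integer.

After k germinated seeds and 0 non-germinating seeds the posterior is Beta(4+k, 18), with mean (4+k)/(4+18+k).
Set (4+k)/(22+k) > 0.69 and solve: k > (0.69·22 − 4)/(1 − 0.69) = 36.065.
The smallest integer exceeding 36.065 is 37, and checking k=37: (41)/(59) = 0.6949 > 0.69.

k = 37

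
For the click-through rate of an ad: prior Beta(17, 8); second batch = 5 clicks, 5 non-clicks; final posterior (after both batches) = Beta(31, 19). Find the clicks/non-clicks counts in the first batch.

Sequential conjugate updates are equivalent to a single update on the pooled data, so total successes = posterior α − prior α and total failures = posterior β − prior β.
Total across both batches: 31−17=14 clicks, 19−8=11 non-clicks.
Subtract the second batch: 14−5=9 clicks and 11−5=6 non-clicks.

9 clicks and 6 non-clicks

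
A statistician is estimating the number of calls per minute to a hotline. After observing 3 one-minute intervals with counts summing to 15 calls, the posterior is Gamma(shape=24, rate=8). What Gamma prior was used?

Gamma–Poisson conjugacy: posterior shape = α + Σxᵢ, posterior rate = β + n.
So α = 24 − 15 = 9 and β = 8 − 3 = 5.

Gamma(shape=9, rate=5)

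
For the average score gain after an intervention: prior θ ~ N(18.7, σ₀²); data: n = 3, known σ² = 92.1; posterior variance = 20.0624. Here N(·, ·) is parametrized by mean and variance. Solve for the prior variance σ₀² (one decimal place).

Posterior precision equals prior precision plus data precision: 1/σ_n² = 1/σ₀² + n/σ².
So 1/σ₀² = 1/20.0624 − 3/92.1 = 0.049844 − 0.032573 = 0.017271.
Hence σ₀² = 1/0.017271 ≈ 57.9.

σ₀² = 57.9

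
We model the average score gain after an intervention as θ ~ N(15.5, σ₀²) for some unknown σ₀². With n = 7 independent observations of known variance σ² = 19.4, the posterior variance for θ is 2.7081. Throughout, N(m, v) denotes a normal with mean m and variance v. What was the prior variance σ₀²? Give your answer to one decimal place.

Posterior precision equals prior precision plus data precision: 1/σ_n² = 1/σ₀² + n/σ².
So 1/σ₀² = 1/2.7081 − 7/19.4 = 0.369263 − 0.360825 = 0.008438.
Hence σ₀² = 1/0.008438 ≈ 118.5.

σ₀² = 118.5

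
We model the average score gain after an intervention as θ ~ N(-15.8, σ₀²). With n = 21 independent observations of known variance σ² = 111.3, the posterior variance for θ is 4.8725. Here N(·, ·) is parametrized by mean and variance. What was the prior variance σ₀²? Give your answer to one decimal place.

Posterior precision equals prior precision plus data precision: 1/σ_n² = 1/σ₀² + n/σ².
So 1/σ₀² = 1/4.8725 − 21/111.3 = 0.205233 − 0.188679 = 0.016554.
Hence σ₀² = 1/0.016554 ≈ 60.4.

σ₀² = 60.4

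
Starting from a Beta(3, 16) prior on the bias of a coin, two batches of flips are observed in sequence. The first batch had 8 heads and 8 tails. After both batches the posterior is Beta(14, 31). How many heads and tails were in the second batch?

3 heads and 7 tails

Because Beta–binomial updating is additive in the counts, the combined data contributed (α_post−α_prior, β_post−β_prior) successes and failures.
Total across both batches: 14−3=11 heads, 31−16=15 tails.
Subtract the first batch: 11−8=3 heads and 15−8=7 tails.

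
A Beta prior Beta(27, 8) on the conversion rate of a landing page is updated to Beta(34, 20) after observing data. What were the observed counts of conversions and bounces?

Under Beta–binomial conjugacy the posterior parameters are (a+s, b+f).
So s = 34 − 27 = 7 and f = 20 − 8 = 12.

7 conversions and 12 bounces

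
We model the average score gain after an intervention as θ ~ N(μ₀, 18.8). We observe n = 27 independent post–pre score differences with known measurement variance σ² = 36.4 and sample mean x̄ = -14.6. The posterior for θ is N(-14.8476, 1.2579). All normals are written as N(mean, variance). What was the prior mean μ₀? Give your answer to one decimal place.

μ₀ = -18.3

With known observation variance, the Normal–Normal posterior has precision τ_n = τ₀ + n/σ² and mean μ_n = (τ₀μ₀ + (n/σ²)x̄)/τ_n.
Here τ₀ = 1/18.8 = 0.053191 and τ_data = 27/36.4 = 0.741758, so τ_n = 0.794949.
Rearranging for μ₀: μ₀ = (μ_n·τ_n − τ_data·x̄)/τ₀ = (-14.8476·0.794949 − 0.741758·-14.6) / 0.053191 = -0.973418/0.053191 ≈ -18.3.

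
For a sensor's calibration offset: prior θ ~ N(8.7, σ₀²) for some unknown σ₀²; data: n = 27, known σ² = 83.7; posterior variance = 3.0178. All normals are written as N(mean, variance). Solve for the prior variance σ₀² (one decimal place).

σ₀² = 113.8

For the Normal–Normal model with known σ², precisions add: τ_n = τ₀ + n/σ².
So 1/σ₀² = 1/3.0178 − 27/83.7 = 0.331367 − 0.322581 = 0.008786.
Hence σ₀² = 1/0.008786 ≈ 113.8.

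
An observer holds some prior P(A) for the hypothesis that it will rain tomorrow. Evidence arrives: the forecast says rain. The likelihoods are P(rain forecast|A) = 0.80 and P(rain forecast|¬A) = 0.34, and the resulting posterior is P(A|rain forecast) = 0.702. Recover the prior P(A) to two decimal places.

In odds form, posterior odds = prior odds × likelihood ratio, so prior odds = posterior odds ÷ LR.
Posterior odds = 0.702/(1−0.702) = 2.3557. LR = 0.80/0.34 = 2.3529.
Prior odds = 2.3557/2.3529 = 1.0012, so P(A) = 1.0012/(1+1.0012) ≈ 0.50.

P(A) = 0.50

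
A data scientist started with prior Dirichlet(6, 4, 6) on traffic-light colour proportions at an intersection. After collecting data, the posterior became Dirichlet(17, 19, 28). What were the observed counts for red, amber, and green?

counts (11, 15, 22)

For a Dirichlet(α) prior with multinomial counts c, the posterior is Dirichlet(α + c) componentwise.
Counts are posterior − prior componentwise: 17−6=11, 19−4=15, 28−6=22.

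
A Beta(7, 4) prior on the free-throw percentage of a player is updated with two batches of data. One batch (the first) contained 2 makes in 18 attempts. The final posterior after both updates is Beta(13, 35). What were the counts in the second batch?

4 makes and 15 misses

Because Beta–binomial updating is additive in the counts, the combined data contributed (α_post−α_prior, β_post−β_prior) successes and failures.
Total across both batches: 13−7=6 makes, 35−4=31 misses.
Subtract the first batch: 6−2=4 makes and 31−16=15 misses.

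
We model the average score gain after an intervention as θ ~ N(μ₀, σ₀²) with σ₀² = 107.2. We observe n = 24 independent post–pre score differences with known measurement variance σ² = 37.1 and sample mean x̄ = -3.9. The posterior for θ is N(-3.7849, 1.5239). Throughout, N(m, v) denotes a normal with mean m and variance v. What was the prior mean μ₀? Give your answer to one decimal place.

μ₀ = 4.2

The posterior mean is a precision-weighted average: μ_n = (τ₀μ₀ + τ_data·x̄)/(τ₀+τ_data), with τ₀=1/σ₀² and τ_data=n/σ².
Here τ₀ = 1/107.2 = 0.009328 and τ_data = 24/37.1 = 0.646900, so τ_n = 0.656228.
Rearranging for μ₀: μ₀ = (μ_n·τ_n − τ_data·x̄)/τ₀ = (-3.7849·0.656228 − 0.646900·-3.9) / 0.009328 = 0.039153/0.009328 ≈ 4.2.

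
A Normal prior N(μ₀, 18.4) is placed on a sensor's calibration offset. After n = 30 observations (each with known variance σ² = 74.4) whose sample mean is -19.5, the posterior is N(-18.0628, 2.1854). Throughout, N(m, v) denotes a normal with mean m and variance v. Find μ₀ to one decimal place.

μ₀ = -7.4

The posterior mean is a precision-weighted average: μ_n = (τ₀μ₀ + τ_data·x̄)/(τ₀+τ_data), with τ₀=1/σ₀² and τ_data=n/σ².
Here τ₀ = 1/18.4 = 0.054348 and τ_data = 30/74.4 = 0.403226, so τ_n = 0.457574.
Rearranging for μ₀: μ₀ = (μ_n·τ_n − τ_data·x̄)/τ₀ = (-18.0628·0.457574 − 0.403226·-19.5) / 0.054348 = -0.402161/0.054348 ≈ -7.4.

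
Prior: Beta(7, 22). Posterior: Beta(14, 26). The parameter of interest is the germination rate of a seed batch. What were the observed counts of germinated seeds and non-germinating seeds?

Beta is conjugate to the binomial likelihood: posterior = Beta(a+s, b+f).
Match parameters: s=14−7=7, f=26−22=4.

7 germinated seeds and 4 non-germinating seeds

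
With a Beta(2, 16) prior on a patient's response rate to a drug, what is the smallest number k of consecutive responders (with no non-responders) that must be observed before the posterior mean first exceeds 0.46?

k = 12

After k responders and 0 non-responders the posterior is Beta(2+k, 16), with mean (2+k)/(2+16+k).
Set (2+k)/(18+k) > 0.46 and solve: k > (0.46·18 − 2)/(1 − 0.46) = 11.630.
The smallest integer exceeding 11.630 is 12, and checking k=12: (14)/(30) = 0.4667 > 0.46.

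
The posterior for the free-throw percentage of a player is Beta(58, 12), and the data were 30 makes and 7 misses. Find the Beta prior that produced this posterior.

Beta(28, 5)

Beta is conjugate to the binomial likelihood: posterior = Beta(a+s, b+f).
So a = 58 − 30 = 28 and b = 12 − 7 = 5.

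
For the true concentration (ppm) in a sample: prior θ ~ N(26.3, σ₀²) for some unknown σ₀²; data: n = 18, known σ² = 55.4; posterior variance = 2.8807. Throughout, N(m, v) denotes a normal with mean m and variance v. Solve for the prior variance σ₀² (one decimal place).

σ₀² = 45.0

For the Normal–Normal model with known σ², precisions add: τ_n = τ₀ + n/σ².
So 1/σ₀² = 1/2.8807 − 18/55.4 = 0.347138 − 0.324910 = 0.022228.
Hence σ₀² = 1/0.022228 ≈ 45.0.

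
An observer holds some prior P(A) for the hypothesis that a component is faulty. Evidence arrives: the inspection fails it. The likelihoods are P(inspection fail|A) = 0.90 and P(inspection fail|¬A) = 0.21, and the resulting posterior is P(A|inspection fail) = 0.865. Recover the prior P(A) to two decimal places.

P(A) = 0.60

Bayes' rule in odds form gives O(A|E) = O(A)·[P(E|A)/P(E|¬A)], hence O(A) = O(A|E)/LR.
Posterior odds = 0.865/(1−0.865) = 6.4074. LR = 0.90/0.21 = 4.2857.
Prior odds = 6.4074/4.2857 = 1.4951, so P(A) = 1.4951/(1+1.4951) ≈ 0.60.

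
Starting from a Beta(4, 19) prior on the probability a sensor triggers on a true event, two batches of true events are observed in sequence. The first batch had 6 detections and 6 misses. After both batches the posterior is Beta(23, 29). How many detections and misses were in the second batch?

Because Beta–binomial updating is additive in the counts, the combined data contributed (α_post−α_prior, β_post−β_prior) successes and failures.
Total across both batches: 23−4=19 detections, 29−19=10 misses.
Subtract the first batch: 19−6=13 detections and 10−6=4 misses.

13 detections and 4 misses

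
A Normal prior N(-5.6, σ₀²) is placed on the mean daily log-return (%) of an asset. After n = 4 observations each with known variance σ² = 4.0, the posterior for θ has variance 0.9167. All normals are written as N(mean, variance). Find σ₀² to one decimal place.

Posterior precision equals prior precision plus data precision: 1/σ_n² = 1/σ₀² + n/σ².
So 1/σ₀² = 1/0.9167 − 4/4.0 = 1.090869 − 1.000000 = 0.090869.
Hence σ₀² = 1/0.090869 ≈ 11.0.

σ₀² = 11.0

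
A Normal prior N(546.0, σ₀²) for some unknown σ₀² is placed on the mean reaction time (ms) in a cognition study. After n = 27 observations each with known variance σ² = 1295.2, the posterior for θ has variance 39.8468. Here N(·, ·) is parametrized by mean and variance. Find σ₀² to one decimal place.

σ₀² = 235.3

Posterior precision equals prior precision plus data precision: 1/σ_n² = 1/σ₀² + n/σ².
So 1/σ₀² = 1/39.8468 − 27/1295.2 = 0.025096 − 0.020846 = 0.004250.
Hence σ₀² = 1/0.004250 ≈ 235.3.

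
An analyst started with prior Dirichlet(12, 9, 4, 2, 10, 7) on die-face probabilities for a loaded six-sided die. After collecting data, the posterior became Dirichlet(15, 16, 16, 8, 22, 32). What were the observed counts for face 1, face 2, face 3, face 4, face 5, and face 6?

For a Dirichlet(α) prior with multinomial counts c, the posterior is Dirichlet(α + c) componentwise.
Counts are posterior − prior componentwise: 15−12=3, 16−9=7, 16−4=12, 8−2=6, 22−10=12, 32−7=25.

counts (3, 7, 12, 6, 12, 25)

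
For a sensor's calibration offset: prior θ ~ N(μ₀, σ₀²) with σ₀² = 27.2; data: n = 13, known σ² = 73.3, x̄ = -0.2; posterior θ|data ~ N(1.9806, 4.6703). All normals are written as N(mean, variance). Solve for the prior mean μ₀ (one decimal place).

μ₀ = 12.5

The posterior mean is a precision-weighted average: μ_n = (τ₀μ₀ + τ_data·x̄)/(τ₀+τ_data), with τ₀=1/σ₀² and τ_data=n/σ².
Here τ₀ = 1/27.2 = 0.036765 and τ_data = 13/73.3 = 0.177353, so τ_n = 0.214118.
Rearranging for μ₀: μ₀ = (μ_n·τ_n − τ_data·x̄)/τ₀ = (1.9806·0.214118 − 0.177353·-0.2) / 0.036765 = 0.459553/0.036765 ≈ 12.5.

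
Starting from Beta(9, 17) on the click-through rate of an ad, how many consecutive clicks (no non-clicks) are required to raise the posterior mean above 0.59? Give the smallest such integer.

After k clicks and 0 non-clicks the posterior is Beta(9+k, 17), with mean (9+k)/(9+17+k).
Set (9+k)/(26+k) > 0.59 and solve: k > (0.59·26 − 9)/(1 − 0.59) = 15.463.
The smallest integer exceeding 15.463 is 16.

k = 16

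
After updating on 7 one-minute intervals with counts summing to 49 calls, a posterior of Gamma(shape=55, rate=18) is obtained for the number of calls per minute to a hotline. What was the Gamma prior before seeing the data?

A Gamma(α, β) prior (rate parametrization) on a Poisson rate with n observations summing to S gives posterior Gamma(α+S, β+n).
So α = 55 − 49 = 6 and β = 18 − 7 = 11.

Gamma(shape=6, rate=11)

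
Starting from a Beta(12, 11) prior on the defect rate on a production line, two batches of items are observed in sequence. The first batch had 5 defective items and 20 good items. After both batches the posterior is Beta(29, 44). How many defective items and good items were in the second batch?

12 defective items and 13 good items

Sequential conjugate updates are equivalent to a single update on the pooled data, so total successes = posterior α − prior α and total failures = posterior β − prior β.
Total across both batches: 29−12=17 defective items, 44−11=33 good items.
Subtract the first batch: 17−5=12 defective items and 33−20=13 good items.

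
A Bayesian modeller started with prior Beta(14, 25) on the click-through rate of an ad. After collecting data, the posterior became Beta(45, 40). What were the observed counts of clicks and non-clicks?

31 clicks and 15 non-clicks

Beta is conjugate to the binomial likelihood: posterior = Beta(α+s, β+f).
Match parameters: s=45−14=31, f=40−25=15.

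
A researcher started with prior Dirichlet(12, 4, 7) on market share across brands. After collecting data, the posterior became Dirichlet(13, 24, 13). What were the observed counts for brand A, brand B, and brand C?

For a Dirichlet(α) prior with multinomial counts c, the posterior is Dirichlet(α + c) componentwise.
Counts are posterior − prior componentwise: 13−12=1, 24−4=20, 13−7=6.

counts (1, 20, 6)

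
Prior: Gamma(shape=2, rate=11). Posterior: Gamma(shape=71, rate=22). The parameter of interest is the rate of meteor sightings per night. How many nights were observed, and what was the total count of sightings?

n = 11 nights with total 69 sightings

A Gamma(α, β) prior (rate parametrization) on a Poisson rate with n observations summing to S gives posterior Gamma(α+S, β+n).
Matching: Σxᵢ = 71 − 2 = 69 and n = 22 − 11 = 11.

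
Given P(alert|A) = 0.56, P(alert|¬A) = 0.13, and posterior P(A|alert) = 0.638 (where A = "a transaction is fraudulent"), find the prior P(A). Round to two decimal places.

Bayes' rule in odds form gives O(A|E) = O(A)·[P(E|A)/P(E|¬A)], hence O(A) = O(A|E)/LR.
Posterior odds = 0.638/(1−0.638) = 1.7624. LR = 0.56/0.13 = 4.3077.
Prior odds = 1.7624/4.3077 = 0.4091, so P(A) = 0.4091/(1+0.4091) ≈ 0.29.

P(A) = 0.29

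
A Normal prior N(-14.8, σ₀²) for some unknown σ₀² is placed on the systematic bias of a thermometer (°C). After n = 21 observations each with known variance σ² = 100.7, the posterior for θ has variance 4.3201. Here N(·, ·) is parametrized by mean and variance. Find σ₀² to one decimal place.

For the Normal–Normal model with known σ², precisions add: τ_n = τ₀ + n/σ².
So 1/σ₀² = 1/4.3201 − 21/100.7 = 0.231476 − 0.208540 = 0.022936.
Hence σ₀² = 1/0.022936 ≈ 43.6.

σ₀² = 43.6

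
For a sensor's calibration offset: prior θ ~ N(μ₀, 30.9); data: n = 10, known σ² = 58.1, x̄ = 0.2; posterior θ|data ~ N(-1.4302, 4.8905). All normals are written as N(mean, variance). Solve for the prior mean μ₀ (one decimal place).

μ₀ = -10.1

With known observation variance, the Normal–Normal posterior has precision τ_n = τ₀ + n/σ² and mean μ_n = (τ₀μ₀ + (n/σ²)x̄)/τ_n.
Here τ₀ = 1/30.9 = 0.032362 and τ_data = 10/58.1 = 0.172117, so τ_n = 0.204479.
Rearranging for μ₀: μ₀ = (μ_n·τ_n − τ_data·x̄)/τ₀ = (-1.4302·0.204479 − 0.172117·0.2) / 0.032362 = -0.326869/0.032362 ≈ -10.1.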